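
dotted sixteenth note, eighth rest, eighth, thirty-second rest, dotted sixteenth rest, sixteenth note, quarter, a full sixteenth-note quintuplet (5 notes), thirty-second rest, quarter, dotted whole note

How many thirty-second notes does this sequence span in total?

Express everything in thirty-second notes: dotted sixteenth note = 3; eighth rest = 4; eighth = 4; thirty-second rest = 1; dotted sixteenth rest = 3; sixteenth note = 2; quarter = 8; a full sixteenth-note quintuplet (5 notes) (five quintuplet sixteenths span one quarter) = 8; thirty-second rest = 1; quarter = 8; dotted whole note = 48.
Adding: 3 + 4 + 4 + 1 + 3 + 2 + 8 + 8 + 1 + 8 + 48 = 90 thirty-second notes.

90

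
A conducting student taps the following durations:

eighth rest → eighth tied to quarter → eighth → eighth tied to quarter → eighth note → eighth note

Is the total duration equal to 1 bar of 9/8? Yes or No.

One bar of 9/8 = 9 eighth notes.
Working in eighth notes: eighth rest = 1; eighth tied to quarter (eighth + quarter) = 3; eighth = 1; eighth tied to quarter (eighth + quarter) = 3; eighth note = 1; eighth note = 1.
Sum: 1 + 3 + 1 + 3 + 1 + 1 = 10.
10 exceeds 9, so the answer is No.

No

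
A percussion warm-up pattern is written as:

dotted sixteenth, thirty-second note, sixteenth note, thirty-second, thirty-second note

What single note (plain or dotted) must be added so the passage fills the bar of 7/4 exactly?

The bar of 7/4 = 56 thirty-second notes.
Express everything in thirty-second notes: dotted sixteenth = 3; thirty-second note = 1; sixteenth note = 2; thirty-second = 1; thirty-second note = 1.
Altogether 3 + 1 + 2 + 1 + 1 = 8.
Remaining: 56 − 8 = 48 thirty-second notes, which is a dotted whole note.

dotted whole note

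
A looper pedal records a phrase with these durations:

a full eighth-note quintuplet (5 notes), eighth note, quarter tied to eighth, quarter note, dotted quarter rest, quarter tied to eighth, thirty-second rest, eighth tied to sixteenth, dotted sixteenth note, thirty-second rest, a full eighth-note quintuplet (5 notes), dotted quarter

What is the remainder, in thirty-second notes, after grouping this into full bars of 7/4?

One bar of 7/4 = 56 thirty-second notes.
Convert each value to thirty-second notes: a full eighth-note quintuplet (5 notes) (five quintuplet eighths span one half) = 16; eighth note = 4; quarter tied to eighth (quarter + eighth) = 12; quarter note = 8; dotted quarter rest = 12; quarter tied to eighth (quarter + eighth) = 12; thirty-second rest = 1; eighth tied to sixteenth (eighth + sixteenth) = 6; dotted sixteenth note = 3; thirty-second rest = 1; a full eighth-note quintuplet (5 notes) (five quintuplet eighths span one half) = 16; dotted quarter = 12.
Total: 16 + 4 + 12 + 8 + 12 + 12 + 1 + 6 + 3 + 1 + 16 + 12 = 103.
103 ÷ 56 = 1 complete bar with 47 thirty-second notes remaining.

47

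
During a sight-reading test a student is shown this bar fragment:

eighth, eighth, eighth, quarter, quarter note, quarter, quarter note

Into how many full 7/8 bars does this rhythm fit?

One bar of 7/8 = 7 eighth notes.
Working in eighth notes: eighth = 1; eighth = 1; eighth = 1; quarter = 2; quarter note = 2; quarter = 2; quarter note = 2.
Adding: 1 + 1 + 1 + 2 + 2 + 2 + 2 = 11.
11 ÷ 7 = 1 complete bar with 4 left over.

1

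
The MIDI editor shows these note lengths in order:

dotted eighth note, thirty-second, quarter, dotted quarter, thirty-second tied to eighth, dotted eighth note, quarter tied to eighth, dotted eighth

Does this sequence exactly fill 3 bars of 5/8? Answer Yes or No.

One bar of 5/8 = 20 thirty-second notes, so 3 bars = 60.
In thirty-second notes: dotted eighth note = 6; thirty-second = 1; quarter = 8; dotted quarter = 12; thirty-second tied to eighth (thirty-second + eighth) = 5; dotted eighth note = 6; quarter tied to eighth (quarter + eighth) = 12; dotted eighth = 6.
Total: 6 + 1 + 8 + 12 + 5 + 6 + 12 + 6 = 56.
56 falls short of 60, so the answer is No.

No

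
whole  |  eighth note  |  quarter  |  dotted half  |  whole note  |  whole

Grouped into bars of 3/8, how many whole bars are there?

11

One bar of 3/8 = 3 eighth notes.
Each duration in eighth notes: whole = 8; eighth note = 1; quarter = 2; dotted half = 6; whole note = 8; whole = 8.
Sum: 8 + 1 + 2 + 6 + 8 + 8 = 33.
33 ÷ 3 = 11 complete bars with 0 left over.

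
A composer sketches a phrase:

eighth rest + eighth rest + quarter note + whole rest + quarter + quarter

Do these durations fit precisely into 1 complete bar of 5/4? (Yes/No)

One bar of 5/4 = 10 eighth notes.
Convert each value to eighth notes: eighth rest = 1; eighth rest = 1; quarter note = 2; whole rest = 8; quarter = 2; quarter = 2.
Adding: 1 + 1 + 2 + 8 + 2 + 2 = 16.
16 exceeds 10, so the answer is No.

No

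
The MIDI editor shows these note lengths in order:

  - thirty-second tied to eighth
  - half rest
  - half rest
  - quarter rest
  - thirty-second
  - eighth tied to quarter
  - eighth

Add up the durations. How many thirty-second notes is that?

62

Convert each value to thirty-second notes: thirty-second tied to eighth (thirty-second + eighth) = 5; half rest = 16; half rest = 16; quarter rest = 8; thirty-second = 1; eighth tied to quarter (eighth + quarter) = 12; eighth = 4.
Adding: 5 + 16 + 16 + 8 + 1 + 12 + 4 = 62 thirty-second notes.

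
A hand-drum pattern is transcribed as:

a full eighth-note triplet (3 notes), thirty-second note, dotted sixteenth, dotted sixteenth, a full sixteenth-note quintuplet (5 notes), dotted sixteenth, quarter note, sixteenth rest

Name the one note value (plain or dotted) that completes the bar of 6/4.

The bar of 6/4 = 48 thirty-second notes.
Working in thirty-second notes: a full eighth-note triplet (3 notes) (three triplet eighths span one quarter) = 8; thirty-second note = 1; dotted sixteenth = 3; dotted sixteenth = 3; a full sixteenth-note quintuplet (5 notes) (five quintuplet sixteenths span one quarter) = 8; dotted sixteenth = 3; quarter note = 8; sixteenth rest = 2.
Sum: 8 + 1 + 3 + 3 + 8 + 3 + 8 + 2 = 36.
Remaining: 48 − 36 = 12 thirty-second notes, which is a dotted quarter note.

dotted quarter note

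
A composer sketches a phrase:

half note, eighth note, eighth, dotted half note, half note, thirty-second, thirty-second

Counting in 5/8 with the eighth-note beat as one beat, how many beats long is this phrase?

One eighth-note beat = 4 thirty-second notes.
Working in thirty-second notes: half note = 16; eighth note = 4; eighth = 4; dotted half note = 24; half note = 16; thirty-second = 1; thirty-second = 1.
Altogether 16 + 4 + 4 + 24 + 16 + 1 + 1 = 66.
66 ÷ 4 = 16.5 beats.

16.5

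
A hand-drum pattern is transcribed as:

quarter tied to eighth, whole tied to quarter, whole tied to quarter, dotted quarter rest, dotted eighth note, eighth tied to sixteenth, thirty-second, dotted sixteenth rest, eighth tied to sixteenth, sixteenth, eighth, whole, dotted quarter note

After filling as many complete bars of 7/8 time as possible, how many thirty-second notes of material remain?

One bar of 7/8 = 28 thirty-second notes.
Express everything in thirty-second notes: quarter tied to eighth (quarter + eighth) = 12; whole tied to quarter (whole + quarter) = 40; whole tied to quarter (whole + quarter) = 40; dotted quarter rest = 12; dotted eighth note = 6; eighth tied to sixteenth (eighth + sixteenth) = 6; thirty-second = 1; dotted sixteenth rest = 3; eighth tied to sixteenth (eighth + sixteenth) = 6; sixteenth = 2; eighth = 4; whole = 32; dotted quarter note = 12.
Altogether 12 + 40 + 40 + 12 + 6 + 6 + 1 + 3 + 6 + 2 + 4 + 32 + 12 = 176.
176 ÷ 28 = 6 complete bars with 8 thirty-second notes remaining.

8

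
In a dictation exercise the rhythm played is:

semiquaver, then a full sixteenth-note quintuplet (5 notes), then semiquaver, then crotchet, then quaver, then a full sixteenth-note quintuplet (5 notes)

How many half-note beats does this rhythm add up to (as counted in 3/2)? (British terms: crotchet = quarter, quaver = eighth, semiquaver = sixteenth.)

One half-note beat = 8 sixteenth notes.
Convert each value to sixteenth notes: semiquaver = 1; a full sixteenth-note quintuplet (5 notes) (five quintuplet sixteenths span one quarter) = 4; semiquaver = 1; crotchet = 4; quaver = 2; a full sixteenth-note quintuplet (5 notes) (five quintuplet sixteenths span one quarter) = 4.
Total: 1 + 4 + 1 + 4 + 2 + 4 = 16.
16 ÷ 8 = 2 beats.

2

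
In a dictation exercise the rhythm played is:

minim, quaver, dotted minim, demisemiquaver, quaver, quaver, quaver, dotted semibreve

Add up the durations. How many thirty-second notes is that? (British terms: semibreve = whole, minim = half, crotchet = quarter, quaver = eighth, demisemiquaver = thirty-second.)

105

In thirty-second notes: minim = 16; quaver = 4; dotted minim = 24; demisemiquaver = 1; quaver = 4; quaver = 4; quaver = 4; dotted semibreve = 48.
Altogether 16 + 4 + 24 + 1 + 4 + 4 + 4 + 48 = 105 thirty-second notes.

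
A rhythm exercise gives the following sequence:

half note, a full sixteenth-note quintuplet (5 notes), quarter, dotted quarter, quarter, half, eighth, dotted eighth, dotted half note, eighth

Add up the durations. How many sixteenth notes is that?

53

Each duration in sixteenth notes: half note = 8; a full sixteenth-note quintuplet (5 notes) (five quintuplet sixteenths span one quarter) = 4; quarter = 4; dotted quarter = 6; quarter = 4; half = 8; eighth = 2; dotted eighth = 3; dotted half note = 12; eighth = 2.
Sum: 8 + 4 + 4 + 6 + 4 + 8 + 2 + 3 + 12 + 2 = 53 sixteenth notes.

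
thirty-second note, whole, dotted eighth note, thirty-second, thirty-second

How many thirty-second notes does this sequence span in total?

In thirty-second notes: thirty-second note = 1; whole = 32; dotted eighth note = 6; thirty-second = 1; thirty-second = 1.
Total: 1 + 32 + 6 + 1 + 1 = 41 thirty-second notes.

41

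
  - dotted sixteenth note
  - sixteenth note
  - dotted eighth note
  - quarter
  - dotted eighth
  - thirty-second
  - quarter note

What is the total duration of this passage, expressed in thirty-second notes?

34

Each duration in thirty-second notes: dotted sixteenth note = 3; sixteenth note = 2; dotted eighth note = 6; quarter = 8; dotted eighth = 6; thirty-second = 1; quarter note = 8.
Adding: 3 + 2 + 6 + 8 + 6 + 1 + 8 = 34 thirty-second notes.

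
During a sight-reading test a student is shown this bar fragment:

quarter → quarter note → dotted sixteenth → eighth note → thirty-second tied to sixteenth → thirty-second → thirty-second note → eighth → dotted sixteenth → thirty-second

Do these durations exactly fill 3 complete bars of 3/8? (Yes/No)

One bar of 3/8 = 12 thirty-second notes, so 3 bars = 36.
Convert each value to thirty-second notes: quarter = 8; quarter note = 8; dotted sixteenth = 3; eighth note = 4; thirty-second tied to sixteenth (thirty-second + sixteenth) = 3; thirty-second = 1; thirty-second note = 1; eighth = 4; dotted sixteenth = 3; thirty-second = 1.
Sum: 8 + 8 + 3 + 4 + 3 + 1 + 1 + 4 + 3 + 1 = 36.
36 equals 36, so the answer is Yes.

Yes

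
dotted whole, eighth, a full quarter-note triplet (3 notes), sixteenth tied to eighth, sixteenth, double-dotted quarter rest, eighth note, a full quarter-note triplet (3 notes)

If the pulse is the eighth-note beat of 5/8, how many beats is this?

One eighth-note beat = 2 sixteenth notes.
Convert each value to sixteenth notes: dotted whole = 24; eighth = 2; a full quarter-note triplet (3 notes) (three triplet quarters span one half) = 8; sixteenth tied to eighth (sixteenth + eighth) = 3; sixteenth = 1; double-dotted quarter rest = 7; eighth note = 2; a full quarter-note triplet (3 notes) (three triplet quarters span one half) = 8.
Altogether 24 + 2 + 8 + 3 + 1 + 7 + 2 + 8 = 55.
55 ÷ 2 = 27.5 beats.

27.5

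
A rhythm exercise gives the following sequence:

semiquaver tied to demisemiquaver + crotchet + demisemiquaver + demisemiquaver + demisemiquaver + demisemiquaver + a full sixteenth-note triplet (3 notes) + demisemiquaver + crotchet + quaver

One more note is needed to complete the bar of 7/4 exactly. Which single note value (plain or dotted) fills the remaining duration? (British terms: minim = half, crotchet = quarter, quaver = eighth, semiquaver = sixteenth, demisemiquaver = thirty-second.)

dotted half note

The bar of 7/4 = 56 thirty-second notes.
Convert each value to thirty-second notes: semiquaver tied to demisemiquaver (semiquaver + demisemiquaver) = 3; crotchet = 8; demisemiquaver = 1; demisemiquaver = 1; demisemiquaver = 1; demisemiquaver = 1; a full sixteenth-note triplet (3 notes) (three triplet sixteenths span one eighth) = 4; demisemiquaver = 1; crotchet = 8; quaver = 4.
Adding: 3 + 8 + 1 + 1 + 1 + 1 + 4 + 1 + 8 + 4 = 32.
Remaining: 56 − 32 = 24 thirty-second notes, which is a dotted half note.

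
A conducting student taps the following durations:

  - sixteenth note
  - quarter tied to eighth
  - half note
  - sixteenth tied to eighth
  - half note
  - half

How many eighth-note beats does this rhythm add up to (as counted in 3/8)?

One eighth-note beat = 2 sixteenth notes.
Convert each value to sixteenth notes: sixteenth note = 1; quarter tied to eighth (quarter + eighth) = 6; half note = 8; sixteenth tied to eighth (sixteenth + eighth) = 3; half note = 8; half = 8.
Adding: 1 + 6 + 8 + 3 + 8 + 8 = 34.
34 ÷ 2 = 17 beats.

17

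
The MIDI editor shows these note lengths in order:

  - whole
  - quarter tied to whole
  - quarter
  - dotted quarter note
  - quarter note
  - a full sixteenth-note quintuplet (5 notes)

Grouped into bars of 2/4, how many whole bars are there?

6

One bar of 2/4 = 4 eighth notes.
Working in eighth notes: whole = 8; quarter tied to whole (quarter + whole) = 10; quarter = 2; dotted quarter note = 3; quarter note = 2; a full sixteenth-note quintuplet (5 notes) (five quintuplet sixteenths span one quarter) = 2.
Sum: 8 + 10 + 2 + 3 + 2 + 2 = 27.
27 ÷ 4 = 6 complete bars with 3 left over.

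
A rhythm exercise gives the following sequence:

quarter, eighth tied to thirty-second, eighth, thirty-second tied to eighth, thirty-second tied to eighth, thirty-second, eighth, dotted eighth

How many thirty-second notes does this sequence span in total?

38

Working in thirty-second notes: quarter = 8; eighth tied to thirty-second (eighth + thirty-second) = 5; eighth = 4; thirty-second tied to eighth (thirty-second + eighth) = 5; thirty-second tied to eighth (thirty-second + eighth) = 5; thirty-second = 1; eighth = 4; dotted eighth = 6.
Altogether 8 + 5 + 4 + 5 + 5 + 1 + 4 + 6 = 38 thirty-second notes.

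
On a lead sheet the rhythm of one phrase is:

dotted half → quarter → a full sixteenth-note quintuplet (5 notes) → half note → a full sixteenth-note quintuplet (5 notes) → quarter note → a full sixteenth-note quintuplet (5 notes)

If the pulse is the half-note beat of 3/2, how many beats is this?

One half-note beat = 2 quarter notes.
Each duration in quarter notes: dotted half = 3; quarter = 1; a full sixteenth-note quintuplet (5 notes) (five quintuplet sixteenths span one quarter) = 1; half note = 2; a full sixteenth-note quintuplet (5 notes) (five quintuplet sixteenths span one quarter) = 1; quarter note = 1; a full sixteenth-note quintuplet (5 notes) (five quintuplet sixteenths span one quarter) = 1.
Adding: 3 + 1 + 1 + 2 + 1 + 1 + 1 = 10.
10 ÷ 2 = 5 beats.

5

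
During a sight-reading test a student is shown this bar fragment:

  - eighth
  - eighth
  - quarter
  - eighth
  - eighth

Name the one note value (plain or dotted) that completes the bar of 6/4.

The bar of 6/4 = 12 eighth notes.
Each duration in eighth notes: eighth = 1; eighth = 1; quarter = 2; eighth = 1; eighth = 1.
Sum: 1 + 1 + 2 + 1 + 1 = 6.
Remaining: 12 − 6 = 6 eighth notes, which is a dotted half note.

dotted half note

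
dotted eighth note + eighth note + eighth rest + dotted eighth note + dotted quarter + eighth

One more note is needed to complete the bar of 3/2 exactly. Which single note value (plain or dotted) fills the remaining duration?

The bar of 3/2 = 24 sixteenth notes.
Working in sixteenth notes: dotted eighth note = 3; eighth note = 2; eighth rest = 2; dotted eighth note = 3; dotted quarter = 6; eighth = 2.
Adding: 3 + 2 + 2 + 3 + 6 + 2 = 18.
Remaining: 24 − 18 = 6 sixteenth notes, which is a dotted quarter note.

dotted quarter note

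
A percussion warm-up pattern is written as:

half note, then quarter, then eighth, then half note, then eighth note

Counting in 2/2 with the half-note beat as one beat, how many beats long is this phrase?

3

One half-note beat = 4 eighth notes.
Convert each value to eighth notes: half note = 4; quarter = 2; eighth = 1; half note = 4; eighth note = 1.
Altogether 4 + 2 + 1 + 4 + 1 = 12.
12 ÷ 4 = 3 beats.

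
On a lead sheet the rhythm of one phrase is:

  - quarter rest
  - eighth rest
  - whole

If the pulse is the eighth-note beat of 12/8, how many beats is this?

11

One eighth-note beat = 2 sixteenth notes.
Express everything in sixteenth notes: quarter rest = 4; eighth rest = 2; whole = 16.
Altogether 4 + 2 + 16 = 22.
22 ÷ 2 = 11 beats.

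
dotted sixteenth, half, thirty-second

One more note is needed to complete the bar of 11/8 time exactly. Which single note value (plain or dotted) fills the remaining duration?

The bar of 11/8 = 44 thirty-second notes.
Working in thirty-second notes: dotted sixteenth = 3; half = 16; thirty-second = 1.
Total: 3 + 16 + 1 = 20.
Remaining: 44 − 20 = 24 thirty-second notes, which is a dotted half note.

dotted half note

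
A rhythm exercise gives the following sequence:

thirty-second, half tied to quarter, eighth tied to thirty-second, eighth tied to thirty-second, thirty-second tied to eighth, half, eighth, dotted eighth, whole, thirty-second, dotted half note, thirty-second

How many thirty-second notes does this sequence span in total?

124

Express everything in thirty-second notes: thirty-second = 1; half tied to quarter (half + quarter) = 24; eighth tied to thirty-second (eighth + thirty-second) = 5; eighth tied to thirty-second (eighth + thirty-second) = 5; thirty-second tied to eighth (thirty-second + eighth) = 5; half = 16; eighth = 4; dotted eighth = 6; whole = 32; thirty-second = 1; dotted half note = 24; thirty-second = 1.
Adding: 1 + 24 + 5 + 5 + 5 + 16 + 4 + 6 + 32 + 1 + 24 + 1 = 124 thirty-second notes.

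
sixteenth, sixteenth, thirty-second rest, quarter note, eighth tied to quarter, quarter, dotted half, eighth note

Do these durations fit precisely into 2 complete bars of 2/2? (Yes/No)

No

One bar of 2/2 = 32 thirty-second notes, so 2 bars = 64.
Express everything in thirty-second notes: sixteenth = 2; sixteenth = 2; thirty-second rest = 1; quarter note = 8; eighth tied to quarter (eighth + quarter) = 12; quarter = 8; dotted half = 24; eighth note = 4.
Adding: 2 + 2 + 1 + 8 + 12 + 8 + 24 + 4 = 61.
61 falls short of 64, so the answer is No.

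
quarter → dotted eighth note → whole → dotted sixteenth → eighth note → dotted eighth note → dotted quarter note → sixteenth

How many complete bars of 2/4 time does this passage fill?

One bar of 2/4 = 16 thirty-second notes.
In thirty-second notes: quarter = 8; dotted eighth note = 6; whole = 32; dotted sixteenth = 3; eighth note = 4; dotted eighth note = 6; dotted quarter note = 12; sixteenth = 2.
Altogether 8 + 6 + 32 + 3 + 4 + 6 + 12 + 2 = 73.
73 ÷ 16 = 4 complete bars with 9 left over.

4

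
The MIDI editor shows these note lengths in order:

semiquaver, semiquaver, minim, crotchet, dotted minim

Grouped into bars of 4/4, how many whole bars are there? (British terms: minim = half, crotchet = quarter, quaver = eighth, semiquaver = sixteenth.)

1

One bar of 4/4 = 16 sixteenth notes.
Each duration in sixteenth notes: semiquaver = 1; semiquaver = 1; minim = 8; crotchet = 4; dotted minim = 12.
Adding: 1 + 1 + 8 + 4 + 12 = 26.
26 ÷ 16 = 1 complete bar with 10 left over.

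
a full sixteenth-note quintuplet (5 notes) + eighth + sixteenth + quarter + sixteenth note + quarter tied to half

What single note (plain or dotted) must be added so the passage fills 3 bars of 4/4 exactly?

3 bars of 4/4 = 48 sixteenth notes.
Convert each value to sixteenth notes: a full sixteenth-note quintuplet (5 notes) (five quintuplet sixteenths span one quarter) = 4; eighth = 2; sixteenth = 1; quarter = 4; sixteenth note = 1; quarter tied to half (quarter + half) = 12.
Altogether 4 + 2 + 1 + 4 + 1 + 12 = 24.
Remaining: 48 − 24 = 24 sixteenth notes, which is a dotted whole note.

dotted whole note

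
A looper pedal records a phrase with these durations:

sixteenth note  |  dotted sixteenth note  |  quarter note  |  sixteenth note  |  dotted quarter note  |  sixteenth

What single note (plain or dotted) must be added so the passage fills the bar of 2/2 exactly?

The bar of 2/2 = 32 thirty-second notes.
Working in thirty-second notes: sixteenth note = 2; dotted sixteenth note = 3; quarter note = 8; sixteenth note = 2; dotted quarter note = 12; sixteenth = 2.
Sum: 2 + 3 + 8 + 2 + 12 + 2 = 29.
Remaining: 32 − 29 = 3 thirty-second notes, which is a dotted sixteenth note.

dotted sixteenth note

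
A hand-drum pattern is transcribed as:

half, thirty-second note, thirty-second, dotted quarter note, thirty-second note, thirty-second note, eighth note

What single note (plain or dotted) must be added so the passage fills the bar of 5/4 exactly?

eighth note

The bar of 5/4 = 40 thirty-second notes.
Convert each value to thirty-second notes: half = 16; thirty-second note = 1; thirty-second = 1; dotted quarter note = 12; thirty-second note = 1; thirty-second note = 1; eighth note = 4.
Altogether 16 + 1 + 1 + 12 + 1 + 1 + 4 = 36.
Remaining: 40 − 36 = 4 thirty-second notes, which is a eighth note.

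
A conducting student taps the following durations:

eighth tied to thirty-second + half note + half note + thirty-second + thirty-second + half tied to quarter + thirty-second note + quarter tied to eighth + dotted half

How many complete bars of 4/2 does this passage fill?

One bar of 4/2 = 64 thirty-second notes.
Convert each value to thirty-second notes: eighth tied to thirty-second (eighth + thirty-second) = 5; half note = 16; half note = 16; thirty-second = 1; thirty-second = 1; half tied to quarter (half + quarter) = 24; thirty-second note = 1; quarter tied to eighth (quarter + eighth) = 12; dotted half = 24.
Sum: 5 + 16 + 16 + 1 + 1 + 24 + 1 + 12 + 24 = 100.
100 ÷ 64 = 1 complete bar with 36 left over.

1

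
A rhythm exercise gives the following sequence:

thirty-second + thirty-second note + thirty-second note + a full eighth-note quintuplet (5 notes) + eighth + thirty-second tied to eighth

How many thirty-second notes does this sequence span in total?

Convert each value to thirty-second notes: thirty-second = 1; thirty-second note = 1; thirty-second note = 1; a full eighth-note quintuplet (5 notes) (five quintuplet eighths span one half) = 16; eighth = 4; thirty-second tied to eighth (thirty-second + eighth) = 5.
Adding: 1 + 1 + 1 + 16 + 4 + 5 = 28 thirty-second notes.

28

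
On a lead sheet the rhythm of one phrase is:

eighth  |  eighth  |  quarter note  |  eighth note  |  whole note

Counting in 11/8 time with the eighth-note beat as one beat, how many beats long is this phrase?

13

One eighth-note beat = 2 sixteenth notes.
Working in sixteenth notes: eighth = 2; eighth = 2; quarter note = 4; eighth note = 2; whole note = 16.
Sum: 2 + 2 + 4 + 2 + 16 = 26.
26 ÷ 2 = 13 beats.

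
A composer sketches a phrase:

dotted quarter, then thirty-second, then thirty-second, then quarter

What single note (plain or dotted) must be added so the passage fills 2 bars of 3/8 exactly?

sixteenth note

2 bars of 3/8 = 24 thirty-second notes.
Each duration in thirty-second notes: dotted quarter = 12; thirty-second = 1; thirty-second = 1; quarter = 8.
Sum: 12 + 1 + 1 + 8 = 22.
Remaining: 24 − 22 = 2 thirty-second notes, which is a sixteenth note.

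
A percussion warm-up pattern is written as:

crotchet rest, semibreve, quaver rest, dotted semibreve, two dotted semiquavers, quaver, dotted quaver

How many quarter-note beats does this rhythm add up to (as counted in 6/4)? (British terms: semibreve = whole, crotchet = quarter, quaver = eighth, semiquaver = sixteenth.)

13.5

One quarter-note beat = 8 thirty-second notes.
Working in thirty-second notes: crotchet rest = 8; semibreve = 32; quaver rest = 4; dotted semibreve = 48; dotted semiquaver = 3; dotted semiquaver = 3; quaver = 4; dotted quaver = 6.
Altogether 8 + 32 + 4 + 48 + 3 + 3 + 4 + 6 = 108.
108 ÷ 8 = 13.5 beats.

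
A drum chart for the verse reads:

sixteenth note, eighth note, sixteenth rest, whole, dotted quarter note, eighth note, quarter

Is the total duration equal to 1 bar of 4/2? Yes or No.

One bar of 4/2 = 32 sixteenth notes.
Convert each value to sixteenth notes: sixteenth note = 1; eighth note = 2; sixteenth rest = 1; whole = 16; dotted quarter note = 6; eighth note = 2; quarter = 4.
Sum: 1 + 2 + 1 + 16 + 6 + 2 + 4 = 32.
32 equals 32, so the answer is Yes.

Yes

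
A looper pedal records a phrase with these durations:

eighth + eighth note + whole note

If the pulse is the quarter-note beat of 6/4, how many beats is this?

One quarter-note beat = 2 eighth notes.
Express everything in eighth notes: eighth = 1; eighth note = 1; whole note = 8.
Altogether 1 + 1 + 8 = 10.
10 ÷ 2 = 5 beats.

5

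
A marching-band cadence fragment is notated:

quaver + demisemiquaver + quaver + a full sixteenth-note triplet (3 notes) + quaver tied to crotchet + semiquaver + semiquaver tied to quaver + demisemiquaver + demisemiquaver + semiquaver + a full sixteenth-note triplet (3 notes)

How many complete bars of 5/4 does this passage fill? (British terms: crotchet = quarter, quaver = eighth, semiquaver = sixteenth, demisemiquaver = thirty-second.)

1

One bar of 5/4 = 40 thirty-second notes.
Express everything in thirty-second notes: quaver = 4; demisemiquaver = 1; quaver = 4; a full sixteenth-note triplet (3 notes) (three triplet sixteenths span one eighth) = 4; quaver tied to crotchet (quaver + crotchet) = 12; semiquaver = 2; semiquaver tied to quaver (semiquaver + quaver) = 6; demisemiquaver = 1; demisemiquaver = 1; semiquaver = 2; a full sixteenth-note triplet (3 notes) (three triplet sixteenths span one eighth) = 4.
Altogether 4 + 1 + 4 + 4 + 12 + 2 + 6 + 1 + 1 + 2 + 4 = 41.
41 ÷ 40 = 1 complete bar with 1 left over.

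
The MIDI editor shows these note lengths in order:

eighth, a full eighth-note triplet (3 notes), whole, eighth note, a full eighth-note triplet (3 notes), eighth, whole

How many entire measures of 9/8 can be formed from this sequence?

2

One bar of 9/8 = 9 eighth notes.
Working in eighth notes: eighth = 1; a full eighth-note triplet (3 notes) (three triplet eighths span one quarter) = 2; whole = 8; eighth note = 1; a full eighth-note triplet (3 notes) (three triplet eighths span one quarter) = 2; eighth = 1; whole = 8.
Sum: 1 + 2 + 8 + 1 + 2 + 1 + 8 = 23.
23 ÷ 9 = 2 complete bars with 5 left over.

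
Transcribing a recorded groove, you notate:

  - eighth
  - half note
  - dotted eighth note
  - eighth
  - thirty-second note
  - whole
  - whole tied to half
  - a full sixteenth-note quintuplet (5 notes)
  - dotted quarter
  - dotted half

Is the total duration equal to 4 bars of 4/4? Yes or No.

No

One bar of 4/4 = 32 thirty-second notes, so 4 bars = 128.
Working in thirty-second notes: eighth = 4; half note = 16; dotted eighth note = 6; eighth = 4; thirty-second note = 1; whole = 32; whole tied to half (whole + half) = 48; a full sixteenth-note quintuplet (5 notes) (five quintuplet sixteenths span one quarter) = 8; dotted quarter = 12; dotted half = 24.
Total: 4 + 16 + 6 + 4 + 1 + 32 + 48 + 8 + 12 + 24 = 155.
155 exceeds 128, so the answer is No.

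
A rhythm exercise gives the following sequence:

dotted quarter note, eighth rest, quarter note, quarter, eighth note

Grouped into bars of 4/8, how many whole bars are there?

2

One bar of 4/8 = 4 eighth notes.
Convert each value to eighth notes: dotted quarter note = 3; eighth rest = 1; quarter note = 2; quarter = 2; eighth note = 1.
Total: 3 + 1 + 2 + 2 + 1 = 9.
9 ÷ 4 = 2 complete bars with 1 left over.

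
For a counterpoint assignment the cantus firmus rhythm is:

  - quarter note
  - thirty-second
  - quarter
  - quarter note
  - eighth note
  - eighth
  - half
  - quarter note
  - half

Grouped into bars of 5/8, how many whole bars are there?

One bar of 5/8 = 20 thirty-second notes.
Convert each value to thirty-second notes: quarter note = 8; thirty-second = 1; quarter = 8; quarter note = 8; eighth note = 4; eighth = 4; half = 16; quarter note = 8; half = 16.
Adding: 8 + 1 + 8 + 8 + 4 + 4 + 16 + 8 + 16 = 73.
73 ÷ 20 = 3 complete bars with 13 left over.

3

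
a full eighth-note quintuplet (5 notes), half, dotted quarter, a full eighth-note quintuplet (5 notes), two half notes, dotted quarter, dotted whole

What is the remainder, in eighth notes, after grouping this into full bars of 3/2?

One bar of 3/2 = 12 eighth notes.
Working in eighth notes: a full eighth-note quintuplet (5 notes) (five quintuplet eighths span one half) = 4; half = 4; dotted quarter = 3; a full eighth-note quintuplet (5 notes) (five quintuplet eighths span one half) = 4; half note = 4; half note = 4; dotted quarter = 3; dotted whole = 12.
Total: 4 + 4 + 3 + 4 + 4 + 4 + 3 + 12 = 38.
38 ÷ 12 = 3 complete bars with 2 eighth notes remaining.

2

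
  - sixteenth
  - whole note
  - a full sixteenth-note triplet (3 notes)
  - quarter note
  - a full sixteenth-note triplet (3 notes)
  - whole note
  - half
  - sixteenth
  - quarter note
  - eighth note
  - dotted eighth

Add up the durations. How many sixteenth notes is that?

59

In sixteenth notes: sixteenth = 1; whole note = 16; a full sixteenth-note triplet (3 notes) (three triplet sixteenths span one eighth) = 2; quarter note = 4; a full sixteenth-note triplet (3 notes) (three triplet sixteenths span one eighth) = 2; whole note = 16; half = 8; sixteenth = 1; quarter note = 4; eighth note = 2; dotted eighth = 3.
Total: 1 + 16 + 2 + 4 + 2 + 16 + 8 + 1 + 4 + 2 + 3 = 59 sixteenth notes.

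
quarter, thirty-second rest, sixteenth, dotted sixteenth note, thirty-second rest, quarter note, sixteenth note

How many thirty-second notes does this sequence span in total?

25

Express everything in thirty-second notes: quarter = 8; thirty-second rest = 1; sixteenth = 2; dotted sixteenth note = 3; thirty-second rest = 1; quarter note = 8; sixteenth note = 2.
Adding: 8 + 1 + 2 + 3 + 1 + 8 + 2 = 25 thirty-second notes.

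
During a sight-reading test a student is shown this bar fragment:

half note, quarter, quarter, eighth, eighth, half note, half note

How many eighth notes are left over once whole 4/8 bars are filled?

2

One bar of 4/8 = 4 eighth notes.
Convert each value to eighth notes: half note = 4; quarter = 2; quarter = 2; eighth = 1; eighth = 1; half note = 4; half note = 4.
Sum: 4 + 2 + 2 + 1 + 1 + 4 + 4 = 18.
18 ÷ 4 = 4 complete bars with 2 eighth notes remaining.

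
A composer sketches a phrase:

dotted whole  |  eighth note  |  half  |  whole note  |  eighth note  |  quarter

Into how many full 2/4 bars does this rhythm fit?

7

One bar of 2/4 = 4 eighth notes.
In eighth notes: dotted whole = 12; eighth note = 1; half = 4; whole note = 8; eighth note = 1; quarter = 2.
Sum: 12 + 1 + 4 + 8 + 1 + 2 = 28.
28 ÷ 4 = 7 complete bars with 0 left over.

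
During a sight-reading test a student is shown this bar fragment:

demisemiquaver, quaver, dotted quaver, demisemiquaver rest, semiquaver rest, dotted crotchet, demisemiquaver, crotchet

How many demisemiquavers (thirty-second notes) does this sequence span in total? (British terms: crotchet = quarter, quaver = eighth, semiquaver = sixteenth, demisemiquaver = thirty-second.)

35

Express everything in thirty-second notes: demisemiquaver = 1; quaver = 4; dotted quaver = 6; demisemiquaver rest = 1; semiquaver rest = 2; dotted crotchet = 12; demisemiquaver = 1; crotchet = 8.
Total: 1 + 4 + 6 + 1 + 2 + 12 + 1 + 8 = 35 thirty-second notes.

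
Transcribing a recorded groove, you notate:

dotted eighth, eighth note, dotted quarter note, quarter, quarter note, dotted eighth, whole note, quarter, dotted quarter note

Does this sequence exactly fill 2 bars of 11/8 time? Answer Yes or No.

One bar of 11/8 = 22 sixteenth notes, so 2 bars = 44.
Each duration in sixteenth notes: dotted eighth = 3; eighth note = 2; dotted quarter note = 6; quarter = 4; quarter note = 4; dotted eighth = 3; whole note = 16; quarter = 4; dotted quarter note = 6.
Adding: 3 + 2 + 6 + 4 + 4 + 3 + 16 + 4 + 6 = 48.
48 exceeds 44, so the answer is No.

No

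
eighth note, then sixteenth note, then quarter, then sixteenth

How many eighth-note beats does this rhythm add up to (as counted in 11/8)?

4

One eighth-note beat = 2 sixteenth notes.
Each duration in sixteenth notes: eighth note = 2; sixteenth note = 1; quarter = 4; sixteenth = 1.
Adding: 2 + 1 + 4 + 1 = 8.
8 ÷ 2 = 4 beats.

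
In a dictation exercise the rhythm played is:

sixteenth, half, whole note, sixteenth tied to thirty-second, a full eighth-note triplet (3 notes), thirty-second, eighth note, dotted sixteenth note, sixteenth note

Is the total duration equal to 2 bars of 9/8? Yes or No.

One bar of 9/8 = 36 thirty-second notes, so 2 bars = 72.
Each duration in thirty-second notes: sixteenth = 2; half = 16; whole note = 32; sixteenth tied to thirty-second (sixteenth + thirty-second) = 3; a full eighth-note triplet (3 notes) (three triplet eighths span one quarter) = 8; thirty-second = 1; eighth note = 4; dotted sixteenth note = 3; sixteenth note = 2.
Altogether 2 + 16 + 32 + 3 + 8 + 1 + 4 + 3 + 2 = 71.
71 falls short of 72, so the answer is No.

No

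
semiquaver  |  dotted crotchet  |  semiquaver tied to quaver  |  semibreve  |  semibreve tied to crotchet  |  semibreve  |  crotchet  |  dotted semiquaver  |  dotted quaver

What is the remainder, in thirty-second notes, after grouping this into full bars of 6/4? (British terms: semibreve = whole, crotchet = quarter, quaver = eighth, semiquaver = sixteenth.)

One bar of 6/4 = 48 thirty-second notes.
Convert each value to thirty-second notes: semiquaver = 2; dotted crotchet = 12; semiquaver tied to quaver (semiquaver + quaver) = 6; semibreve = 32; semibreve tied to crotchet (semibreve + crotchet) = 40; semibreve = 32; crotchet = 8; dotted semiquaver = 3; dotted quaver = 6.
Sum: 2 + 12 + 6 + 32 + 40 + 32 + 8 + 3 + 6 = 141.
141 ÷ 48 = 2 complete bars with 45 thirty-second notes remaining.

45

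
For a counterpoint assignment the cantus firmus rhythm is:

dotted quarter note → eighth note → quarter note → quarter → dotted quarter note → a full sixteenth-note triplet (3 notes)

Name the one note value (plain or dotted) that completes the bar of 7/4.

The bar of 7/4 = 14 eighth notes.
Express everything in eighth notes: dotted quarter note = 3; eighth note = 1; quarter note = 2; quarter = 2; dotted quarter note = 3; a full sixteenth-note triplet (3 notes) (three triplet sixteenths span one eighth) = 1.
Altogether 3 + 1 + 2 + 2 + 3 + 1 = 12.
Remaining: 14 − 12 = 2 eighth notes, which is a quarter note.

quarter note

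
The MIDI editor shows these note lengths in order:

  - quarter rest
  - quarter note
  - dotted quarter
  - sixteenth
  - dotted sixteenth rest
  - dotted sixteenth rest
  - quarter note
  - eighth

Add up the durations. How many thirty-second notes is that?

Each duration in thirty-second notes: quarter rest = 8; quarter note = 8; dotted quarter = 12; sixteenth = 2; dotted sixteenth rest = 3; dotted sixteenth rest = 3; quarter note = 8; eighth = 4.
Total: 8 + 8 + 12 + 2 + 3 + 3 + 8 + 4 = 48 thirty-second notes.

48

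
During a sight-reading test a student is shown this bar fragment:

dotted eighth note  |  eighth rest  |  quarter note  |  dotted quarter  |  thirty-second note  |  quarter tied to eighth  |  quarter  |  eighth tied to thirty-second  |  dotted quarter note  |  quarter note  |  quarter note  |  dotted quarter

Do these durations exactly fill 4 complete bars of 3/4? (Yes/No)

One bar of 3/4 = 24 thirty-second notes, so 4 bars = 96.
Working in thirty-second notes: dotted eighth note = 6; eighth rest = 4; quarter note = 8; dotted quarter = 12; thirty-second note = 1; quarter tied to eighth (quarter + eighth) = 12; quarter = 8; eighth tied to thirty-second (eighth + thirty-second) = 5; dotted quarter note = 12; quarter note = 8; quarter note = 8; dotted quarter = 12.
Altogether 6 + 4 + 8 + 12 + 1 + 12 + 8 + 5 + 12 + 8 + 8 + 12 = 96.
96 equals 96, so the answer is Yes.

Yes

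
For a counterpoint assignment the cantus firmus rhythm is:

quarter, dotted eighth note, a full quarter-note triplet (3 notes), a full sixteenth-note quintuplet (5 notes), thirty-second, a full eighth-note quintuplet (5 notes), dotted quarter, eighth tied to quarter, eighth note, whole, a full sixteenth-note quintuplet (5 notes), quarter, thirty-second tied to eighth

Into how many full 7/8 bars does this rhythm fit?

One bar of 7/8 = 28 thirty-second notes.
In thirty-second notes: quarter = 8; dotted eighth note = 6; a full quarter-note triplet (3 notes) (three triplet quarters span one half) = 16; a full sixteenth-note quintuplet (5 notes) (five quintuplet sixteenths span one quarter) = 8; thirty-second = 1; a full eighth-note quintuplet (5 notes) (five quintuplet eighths span one half) = 16; dotted quarter = 12; eighth tied to quarter (eighth + quarter) = 12; eighth note = 4; whole = 32; a full sixteenth-note quintuplet (5 notes) (five quintuplet sixteenths span one quarter) = 8; quarter = 8; thirty-second tied to eighth (thirty-second + eighth) = 5.
Sum: 8 + 6 + 16 + 8 + 1 + 16 + 12 + 12 + 4 + 32 + 8 + 8 + 5 = 136.
136 ÷ 28 = 4 complete bars with 24 left over.

4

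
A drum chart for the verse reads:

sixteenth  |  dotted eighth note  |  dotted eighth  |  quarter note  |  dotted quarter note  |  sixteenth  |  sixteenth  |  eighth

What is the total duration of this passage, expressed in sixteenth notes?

21

In sixteenth notes: sixteenth = 1; dotted eighth note = 3; dotted eighth = 3; quarter note = 4; dotted quarter note = 6; sixteenth = 1; sixteenth = 1; eighth = 2.
Adding: 1 + 3 + 3 + 4 + 6 + 1 + 1 + 2 = 21 sixteenth notes.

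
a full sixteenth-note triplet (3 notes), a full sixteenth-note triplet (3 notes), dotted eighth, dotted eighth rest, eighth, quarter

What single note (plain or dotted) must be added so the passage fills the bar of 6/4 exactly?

half note

The bar of 6/4 = 24 sixteenth notes.
Each duration in sixteenth notes: a full sixteenth-note triplet (3 notes) (three triplet sixteenths span one eighth) = 2; a full sixteenth-note triplet (3 notes) (three triplet sixteenths span one eighth) = 2; dotted eighth = 3; dotted eighth rest = 3; eighth = 2; quarter = 4.
Adding: 2 + 2 + 3 + 3 + 2 + 4 = 16.
Remaining: 24 − 16 = 8 sixteenth notes, which is a half note.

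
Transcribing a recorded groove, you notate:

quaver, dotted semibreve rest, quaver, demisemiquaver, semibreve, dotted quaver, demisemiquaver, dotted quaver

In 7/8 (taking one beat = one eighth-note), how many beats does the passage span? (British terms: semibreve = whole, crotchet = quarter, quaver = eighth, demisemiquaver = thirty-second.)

25.5

One eighth-note beat = 4 thirty-second notes.
Each duration in thirty-second notes: quaver = 4; dotted semibreve rest = 48; quaver = 4; demisemiquaver = 1; semibreve = 32; dotted quaver = 6; demisemiquaver = 1; dotted quaver = 6.
Sum: 4 + 48 + 4 + 1 + 32 + 6 + 1 + 6 = 102.
102 ÷ 4 = 25.5 beats.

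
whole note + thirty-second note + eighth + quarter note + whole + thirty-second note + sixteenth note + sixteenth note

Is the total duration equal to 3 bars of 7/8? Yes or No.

One bar of 7/8 = 28 thirty-second notes, so 3 bars = 84.
In thirty-second notes: whole note = 32; thirty-second note = 1; eighth = 4; quarter note = 8; whole = 32; thirty-second note = 1; sixteenth note = 2; sixteenth note = 2.
Total: 32 + 1 + 4 + 8 + 32 + 1 + 2 + 2 = 82.
82 falls short of 84, so the answer is No.

No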